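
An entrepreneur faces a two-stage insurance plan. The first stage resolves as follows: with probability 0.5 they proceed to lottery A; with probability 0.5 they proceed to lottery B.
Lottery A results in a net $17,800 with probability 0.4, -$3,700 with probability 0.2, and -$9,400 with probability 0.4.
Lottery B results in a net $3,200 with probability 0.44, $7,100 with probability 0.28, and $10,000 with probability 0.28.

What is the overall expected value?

$4,408

EV(A) = 0.4 × 17800 + 0.2 × (-3700) + 0.4 × (-9400) = 7120 − 740 − 3760 = 2620
EV(B) = 0.44 × 3200 + 0.28 × 7100 + 0.28 × 10000 = 1408 + 1988 + 2800 = 6196
Overall = 0.5 × 2620 + 0.5 × 6196 = 1310 + 3098 = 4408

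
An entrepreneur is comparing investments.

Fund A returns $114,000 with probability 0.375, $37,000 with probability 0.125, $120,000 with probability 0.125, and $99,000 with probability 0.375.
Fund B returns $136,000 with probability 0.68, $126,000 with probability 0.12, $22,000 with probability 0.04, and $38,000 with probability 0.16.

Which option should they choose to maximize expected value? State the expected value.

Fund B ($114,560)

Fund A = 0.375 × 114000 + 0.125 × 37000 + 0.125 × 120000 + 0.375 × 99000 = 42750 + 4625 + 15000 + 37125 = 99500
Fund B = 0.68 × 136000 + 0.12 × 126000 + 0.04 × 22000 + 0.16 × 38000 = 92480 + 15120 + 880 + 6080 = 114560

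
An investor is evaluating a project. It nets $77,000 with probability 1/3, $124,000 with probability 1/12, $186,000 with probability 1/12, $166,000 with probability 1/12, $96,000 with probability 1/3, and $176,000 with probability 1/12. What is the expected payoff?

$112,000

EV = 1/3 × 77000 + 1/12 × 124000 + 1/12 × 186000 + 1/12 × 166000 + 1/3 × 96000 + 1/12 × 176000 = 25666.6667 + 10333.3333 + 15500 + 13833.3333 + 32000 + 14666.6667 = 112000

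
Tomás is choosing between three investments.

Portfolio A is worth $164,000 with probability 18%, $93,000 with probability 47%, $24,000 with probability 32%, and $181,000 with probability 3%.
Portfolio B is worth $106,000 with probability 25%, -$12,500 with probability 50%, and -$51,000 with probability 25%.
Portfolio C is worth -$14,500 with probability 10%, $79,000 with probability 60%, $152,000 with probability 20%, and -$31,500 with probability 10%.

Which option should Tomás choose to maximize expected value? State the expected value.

Portfolio A ($86,340)

Portfolio A = 0.18 × 164000 + 0.47 × 93000 + 0.32 × 24000 + 0.03 × 181000 = 29520 + 43710 + 7680 + 5430 = 86340
Portfolio B = 0.25 × 106000 + 0.5 × (-12500) + 0.25 × (-51000) = 26500 − 6250 − 12750 = 7500
Portfolio C = 0.1 × (-14500) + 0.6 × 79000 + 0.2 × 152000 + 0.1 × (-31500) = -1450 + 47400 + 30400 − 3150 = 73200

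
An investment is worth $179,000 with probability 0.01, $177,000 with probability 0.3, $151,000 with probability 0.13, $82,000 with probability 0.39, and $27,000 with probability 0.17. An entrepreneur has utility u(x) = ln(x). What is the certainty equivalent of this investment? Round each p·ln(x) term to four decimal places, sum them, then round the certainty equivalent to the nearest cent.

$93,311.63

E[u] = 0.01·ln(179000) + 0.3·ln(177000) + 0.13·ln(151000) + 0.39·ln(82000) + 0.17·ln(27000) = 0.1210 + 3.6252 + 1.5503 + 4.4126 + 1.7346 = 11.4437
CE = e^11.4437 ≈ 93311.63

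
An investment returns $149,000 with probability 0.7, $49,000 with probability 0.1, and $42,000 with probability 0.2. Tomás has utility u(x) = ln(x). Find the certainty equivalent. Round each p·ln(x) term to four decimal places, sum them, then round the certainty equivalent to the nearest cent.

$103,497.22

E[u] = 0.7·ln(149000) + 0.1·ln(49000) + 0.2·ln(42000) = 8.3382 + 1.0800 + 2.1291 = 11.5473
CE = e^11.5473 ≈ 103497.22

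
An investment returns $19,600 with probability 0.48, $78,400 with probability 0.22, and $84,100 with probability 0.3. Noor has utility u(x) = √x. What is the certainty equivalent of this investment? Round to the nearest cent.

E[u] = 0.48·√19600 + 0.22·√78400 + 0.3·√84100 = 0.48·140 + 0.22·280 + 0.3·290 = 215.8
CE = (215.8)² = 46569.64

$46,569.64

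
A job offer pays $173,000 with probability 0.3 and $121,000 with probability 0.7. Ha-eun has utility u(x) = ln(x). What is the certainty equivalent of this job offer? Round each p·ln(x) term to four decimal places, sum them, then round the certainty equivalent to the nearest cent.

$134,699.28

E[u] = 0.3·ln(173000) + 0.7·ln(121000) = 3.6183 + 8.1925 = 11.8108
CE = e^11.8108 ≈ 134699.28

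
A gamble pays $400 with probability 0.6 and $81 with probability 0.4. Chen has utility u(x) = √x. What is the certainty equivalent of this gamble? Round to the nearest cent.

E[u] = 0.6·√400 + 0.4·√81 = 0.6·20 + 0.4·9 = 15.6
CE = (15.6)² = 243.36

$243.36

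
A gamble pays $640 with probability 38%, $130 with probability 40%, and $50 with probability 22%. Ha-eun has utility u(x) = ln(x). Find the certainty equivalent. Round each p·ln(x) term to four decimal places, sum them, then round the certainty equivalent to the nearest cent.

E[u] = 0.38·ln(640) + 0.4·ln(130) + 0.22·ln(50) = 2.4554 + 1.9470 + 0.8606 = 5.2630
CE = e^5.2630 ≈ 193.06

$193.06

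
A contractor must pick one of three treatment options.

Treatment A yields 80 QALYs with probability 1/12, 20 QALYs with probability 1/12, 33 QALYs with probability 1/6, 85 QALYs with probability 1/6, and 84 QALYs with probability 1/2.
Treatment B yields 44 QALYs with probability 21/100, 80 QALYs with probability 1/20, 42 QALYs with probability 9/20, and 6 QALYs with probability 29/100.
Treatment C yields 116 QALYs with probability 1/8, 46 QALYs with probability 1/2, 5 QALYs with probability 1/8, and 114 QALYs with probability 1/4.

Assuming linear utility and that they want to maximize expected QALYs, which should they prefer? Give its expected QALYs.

Treatment A (70 QALYs)

Treatment A = 1/12 × 80 + 1/12 × 20 + 1/6 × 33 + 1/6 × 85 + 1/2 × 84 = 6.6667 + 1.6667 + 5.5 + 14.1667 + 42 = 70
Treatment B = 21/100 × 44 + 1/20 × 80 + 9/20 × 42 + 29/100 × 6 = 9.24 + 4 + 18.9 + 1.74 = 33.88
Treatment C = 1/8 × 116 + 1/2 × 46 + 1/8 × 5 + 1/4 × 114 = 14.5 + 23 + 0.625 + 28.5 = 66.625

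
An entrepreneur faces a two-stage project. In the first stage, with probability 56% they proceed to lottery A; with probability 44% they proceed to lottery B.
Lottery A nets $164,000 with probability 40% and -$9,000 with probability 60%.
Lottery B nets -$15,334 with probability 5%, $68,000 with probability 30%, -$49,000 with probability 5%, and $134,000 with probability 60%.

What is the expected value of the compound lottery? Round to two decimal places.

$76,648.65

EV(A) = 0.4 × 164000 + 0.6 × (-9000) = 65600 − 5400 = 60200
EV(B) = 0.05 × (-15334) + 0.3 × 68000 + 0.05 × (-49000) + 0.6 × 134000 = -766.7 + 20400 − 2450 + 80400 = 97583.3
Overall = 0.56 × 60200 + 0.44 × 97583.3 = 33712 + 42936.652 = 76648.652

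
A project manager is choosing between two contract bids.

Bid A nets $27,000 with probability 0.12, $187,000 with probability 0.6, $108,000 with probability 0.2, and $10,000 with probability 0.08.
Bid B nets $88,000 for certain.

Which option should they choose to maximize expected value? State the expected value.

Bid A = 0.12 × 27000 + 0.6 × 187000 + 0.2 × 108000 + 0.08 × 10000 = 3240 + 112200 + 21600 + 800 = 137840
Bid B: 88000 (certain)

Bid A ($137,840)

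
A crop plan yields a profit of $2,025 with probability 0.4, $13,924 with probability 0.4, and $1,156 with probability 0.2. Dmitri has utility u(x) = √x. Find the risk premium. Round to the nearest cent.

$1,426.80

E[u] = 0.4·√2025 + 0.4·√13924 + 0.2·√1156 = 0.4·45 + 0.4·118 + 0.2·34 = 72
CE = (72)² = 5184
Risk premium = EV − CE = 6610.8 − 5184 = 1426.8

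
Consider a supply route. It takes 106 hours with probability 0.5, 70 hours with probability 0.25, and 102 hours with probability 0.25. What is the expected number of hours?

96 hours

EV = 0.5 × 106 + 0.25 × 70 + 0.25 × 102 = 53 + 17.5 + 25.5 = 96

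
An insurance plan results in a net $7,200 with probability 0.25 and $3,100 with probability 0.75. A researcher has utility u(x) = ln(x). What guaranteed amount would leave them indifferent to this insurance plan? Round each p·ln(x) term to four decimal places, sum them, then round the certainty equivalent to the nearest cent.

$3,827.24

E[u] = 0.25·ln(7200) + 0.75·ln(3100) = 2.2205 + 6.0294 = 8.2499
CE = e^8.2499 ≈ 3827.24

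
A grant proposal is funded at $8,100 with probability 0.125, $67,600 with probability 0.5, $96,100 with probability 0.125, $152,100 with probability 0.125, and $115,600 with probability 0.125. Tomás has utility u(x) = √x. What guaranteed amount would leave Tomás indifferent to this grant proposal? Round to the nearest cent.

E[u] = 0.125·√8100 + 0.5·√67600 + 0.125·√96100 + 0.125·√152100 + 0.125·√115600 = 0.125·90 + 0.5·260 + 0.125·310 + 0.125·390 + 0.125·340 = 271.25
CE = (271.25)² = 73576.5625

$73,576.56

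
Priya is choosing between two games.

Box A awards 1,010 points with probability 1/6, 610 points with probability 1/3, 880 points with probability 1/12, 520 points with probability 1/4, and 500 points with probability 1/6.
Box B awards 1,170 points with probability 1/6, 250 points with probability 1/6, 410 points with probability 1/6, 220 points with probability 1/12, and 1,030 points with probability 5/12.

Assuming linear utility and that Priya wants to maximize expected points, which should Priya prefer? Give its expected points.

Box A = 1/6 × 1010 + 1/3 × 610 + 1/12 × 880 + 1/4 × 520 + 1/6 × 500 = 168.3333 + 203.3333 + 73.3333 + 130 + 83.3333 = 658.3333
Box B = 1/6 × 1170 + 1/6 × 250 + 1/6 × 410 + 1/12 × 220 + 5/12 × 1030 = 195 + 41.6667 + 68.3333 + 18.3333 + 429.1667 = 752.5

Box B (752.5 points)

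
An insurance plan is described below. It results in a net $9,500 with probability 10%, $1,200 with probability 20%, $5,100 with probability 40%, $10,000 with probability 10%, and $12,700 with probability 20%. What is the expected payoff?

$6,770

EV = 0.1 × 9500 + 0.2 × 1200 + 0.4 × 5100 + 0.1 × 10000 + 0.2 × 12700 = 950 + 240 + 2040 + 1000 + 2540 = 6770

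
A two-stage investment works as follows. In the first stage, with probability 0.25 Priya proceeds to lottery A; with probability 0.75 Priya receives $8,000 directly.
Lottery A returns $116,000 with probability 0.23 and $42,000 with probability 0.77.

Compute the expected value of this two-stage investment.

EV(A) = 0.23 × 116000 + 0.77 × 42000 = 26680 + 32340 = 59020
Branch B: 8000 (certain)
Overall = 0.25 × 59020 + 0.75 × 8000 = 14755 + 6000 = 20755

$20,755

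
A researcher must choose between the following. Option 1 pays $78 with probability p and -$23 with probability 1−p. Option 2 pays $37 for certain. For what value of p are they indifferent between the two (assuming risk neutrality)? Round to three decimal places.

p·78 + (1−p)·(-23) = 37
101p − 23 = 37
p = (37 + 23) / 101

p = 0.594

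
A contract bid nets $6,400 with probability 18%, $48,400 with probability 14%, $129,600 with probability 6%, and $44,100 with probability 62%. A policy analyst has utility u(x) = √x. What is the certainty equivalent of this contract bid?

E[u] = 0.18·√6400 + 0.14·√48400 + 0.06·√129600 + 0.62·√44100 = 0.18·80 + 0.14·220 + 0.06·360 + 0.62·210 = 197
CE = (197)² = 38809

$38,809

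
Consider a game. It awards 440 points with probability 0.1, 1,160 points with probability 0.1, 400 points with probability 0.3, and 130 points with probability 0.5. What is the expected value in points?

EV = 0.1 × 440 + 0.1 × 1160 + 0.3 × 400 + 0.5 × 130 = 44 + 116 + 120 + 65 = 345

345 points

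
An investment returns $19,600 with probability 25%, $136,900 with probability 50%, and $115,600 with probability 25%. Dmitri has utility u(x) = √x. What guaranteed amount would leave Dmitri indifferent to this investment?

E[u] = 0.25·√19600 + 0.5·√136900 + 0.25·√115600 = 0.25·140 + 0.5·370 + 0.25·340 = 305
CE = (305)² = 93025

$93,025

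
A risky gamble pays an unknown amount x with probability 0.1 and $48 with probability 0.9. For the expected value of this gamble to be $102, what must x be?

0.1·x + 0.9·48 = 102
0.1·x = 102 − 43.2 = 58.8
x = 58.8 / 0.1 = 588

x = $588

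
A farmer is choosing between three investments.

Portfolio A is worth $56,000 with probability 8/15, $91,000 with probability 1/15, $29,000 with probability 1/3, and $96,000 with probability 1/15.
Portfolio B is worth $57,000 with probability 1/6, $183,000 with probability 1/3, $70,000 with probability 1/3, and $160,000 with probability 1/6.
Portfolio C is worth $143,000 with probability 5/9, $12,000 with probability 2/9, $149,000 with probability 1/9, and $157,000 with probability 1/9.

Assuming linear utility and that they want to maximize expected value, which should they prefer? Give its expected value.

Portfolio B ($120,500)

Portfolio A = 8/15 × 56000 + 1/15 × 91000 + 1/3 × 29000 + 1/15 × 96000 = 29866.6667 + 6066.6667 + 9666.6667 + 6400 = 52000
Portfolio B = 1/6 × 57000 + 1/3 × 183000 + 1/3 × 70000 + 1/6 × 160000 = 9500 + 61000 + 23333.3333 + 26666.6667 = 120500
Portfolio C = 5/9 × 143000 + 2/9 × 12000 + 1/9 × 149000 + 1/9 × 157000 = 79444.4444 + 2666.6667 + 16555.5556 + 17444.4444 = 116111.1111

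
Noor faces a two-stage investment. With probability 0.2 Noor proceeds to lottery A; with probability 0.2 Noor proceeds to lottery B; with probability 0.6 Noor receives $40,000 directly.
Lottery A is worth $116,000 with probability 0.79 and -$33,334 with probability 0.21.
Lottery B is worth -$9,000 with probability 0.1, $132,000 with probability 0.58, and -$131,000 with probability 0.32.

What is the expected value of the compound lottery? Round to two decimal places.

$47,675.97

EV(A) = 0.79 × 116000 + 0.21 × (-33334) = 91640 − 7000.14 = 84639.86
EV(B) = 0.1 × (-9000) + 0.58 × 132000 + 0.32 × (-131000) = -900 + 76560 − 41920 = 33740
Branch C: 40000 (certain)
Overall = 0.2 × 84639.86 + 0.2 × 33740 + 0.6 × 40000 = 16927.972 + 6748 + 24000 = 47675.972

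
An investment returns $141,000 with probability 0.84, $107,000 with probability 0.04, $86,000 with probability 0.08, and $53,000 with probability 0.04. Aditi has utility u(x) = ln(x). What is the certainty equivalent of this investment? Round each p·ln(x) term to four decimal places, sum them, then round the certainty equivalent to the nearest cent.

$128,901.01

E[u] = 0.84·ln(141000) + 0.04·ln(107000) + 0.08·ln(86000) + 0.04·ln(53000) = 9.9595 + 0.4632 + 0.9090 + 0.4351 = 11.7668
CE = e^11.7668 ≈ 128901.01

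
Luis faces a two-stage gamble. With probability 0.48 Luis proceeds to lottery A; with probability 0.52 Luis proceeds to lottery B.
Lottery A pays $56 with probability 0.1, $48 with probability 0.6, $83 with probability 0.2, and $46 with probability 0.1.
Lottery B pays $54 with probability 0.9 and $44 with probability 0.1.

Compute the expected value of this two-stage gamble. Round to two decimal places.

EV(A) = 0.1 × 56 + 0.6 × 48 + 0.2 × 83 + 0.1 × 46 = 5.6 + 28.8 + 16.6 + 4.6 = 55.6
EV(B) = 0.9 × 54 + 0.1 × 44 = 48.6 + 4.4 = 53
Overall = 0.48 × 55.6 + 0.52 × 53 = 26.688 + 27.56 = 54.248

$54.25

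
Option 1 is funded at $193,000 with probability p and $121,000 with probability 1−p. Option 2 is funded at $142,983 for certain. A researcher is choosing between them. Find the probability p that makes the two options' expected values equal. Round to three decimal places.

p = 0.305

p·193000 + (1−p)·121000 = 142983
72000p + 121000 = 142983
p = (142983 − 121000) / 72000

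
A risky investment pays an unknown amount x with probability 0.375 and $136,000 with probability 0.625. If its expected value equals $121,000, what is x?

0.375·x + 0.625·136000 = 121000
0.375·x = 121000 − 85000 = 36000
x = 36000 / 0.375 = 96000

x = $96,000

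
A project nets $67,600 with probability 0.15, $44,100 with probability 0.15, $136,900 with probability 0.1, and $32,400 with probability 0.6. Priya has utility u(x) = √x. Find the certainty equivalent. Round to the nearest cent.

E[u] = 0.15·√67600 + 0.15·√44100 + 0.1·√136900 + 0.6·√32400 = 0.15·260 + 0.15·210 + 0.1·370 + 0.6·180 = 215.5
CE = (215.5)² = 46440.25

$46,440.25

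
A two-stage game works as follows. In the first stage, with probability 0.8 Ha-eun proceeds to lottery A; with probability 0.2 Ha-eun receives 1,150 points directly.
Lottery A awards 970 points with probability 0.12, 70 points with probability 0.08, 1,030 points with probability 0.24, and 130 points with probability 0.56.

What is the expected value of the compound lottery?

EV(A) = 0.12 × 970 + 0.08 × 70 + 0.24 × 1030 + 0.56 × 130 = 116.4 + 5.6 + 247.2 + 72.8 = 442
Branch B: 1150 (certain)
Overall = 0.8 × 442 + 0.2 × 1150 = 353.6 + 230 = 583.6

583.6 points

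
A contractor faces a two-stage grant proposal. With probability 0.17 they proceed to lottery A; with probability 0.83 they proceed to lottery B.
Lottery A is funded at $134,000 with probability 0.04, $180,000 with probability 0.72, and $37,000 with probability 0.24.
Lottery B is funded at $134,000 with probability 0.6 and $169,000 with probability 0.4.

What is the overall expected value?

$147,292.80

EV(A) = 0.04 × 134000 + 0.72 × 180000 + 0.24 × 37000 = 5360 + 129600 + 8880 = 143840
EV(B) = 0.6 × 134000 + 0.4 × 169000 = 80400 + 67600 = 148000
Overall = 0.17 × 143840 + 0.83 × 148000 = 24452.8 + 122840 = 147292.8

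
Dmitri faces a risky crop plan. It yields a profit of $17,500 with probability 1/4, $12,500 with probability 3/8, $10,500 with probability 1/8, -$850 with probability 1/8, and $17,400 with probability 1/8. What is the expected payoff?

EV = 1/4 × 17500 + 3/8 × 12500 + 1/8 × 10500 + 1/8 × (-850) + 1/8 × 17400 = 4375 + 4687.5 + 1312.5 − 106.25 + 2175 = 12443.75

$12,443.75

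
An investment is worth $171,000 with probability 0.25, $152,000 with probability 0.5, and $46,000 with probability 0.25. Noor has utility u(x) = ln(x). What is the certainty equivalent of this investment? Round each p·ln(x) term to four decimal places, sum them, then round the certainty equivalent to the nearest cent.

$116,110.78

E[u] = 0.25·ln(171000) + 0.5·ln(152000) + 0.25·ln(46000) = 3.0124 + 5.9658 + 2.6841 = 11.6623
CE = e^11.6623 ≈ 116110.78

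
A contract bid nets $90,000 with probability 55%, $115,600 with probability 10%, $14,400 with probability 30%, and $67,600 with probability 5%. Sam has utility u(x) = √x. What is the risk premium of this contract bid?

$7,256

E[u] = 0.55·√90000 + 0.1·√115600 + 0.3·√14400 + 0.05·√67600 = 0.55·300 + 0.1·340 + 0.3·120 + 0.05·260 = 248
CE = (248)² = 61504
Risk premium = EV − CE = 68760 − 61504 = 7256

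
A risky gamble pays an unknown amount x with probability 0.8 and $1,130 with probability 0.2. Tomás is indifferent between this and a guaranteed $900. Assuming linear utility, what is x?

x = $842.50

0.8·x + 0.2·1130 = 900
0.8·x = 900 − 226 = 674
x = 674 / 0.8 = 842.5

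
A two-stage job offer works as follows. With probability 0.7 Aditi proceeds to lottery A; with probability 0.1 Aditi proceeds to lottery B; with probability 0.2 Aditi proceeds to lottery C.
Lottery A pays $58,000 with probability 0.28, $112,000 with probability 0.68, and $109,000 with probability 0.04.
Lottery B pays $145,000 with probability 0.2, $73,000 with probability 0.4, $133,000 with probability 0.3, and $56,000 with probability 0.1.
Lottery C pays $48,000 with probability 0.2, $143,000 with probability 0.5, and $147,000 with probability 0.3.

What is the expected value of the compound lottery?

EV(A) = 0.28 × 58000 + 0.68 × 112000 + 0.04 × 109000 = 16240 + 76160 + 4360 = 96760
EV(B) = 0.2 × 145000 + 0.4 × 73000 + 0.3 × 133000 + 0.1 × 56000 = 29000 + 29200 + 39900 + 5600 = 103700
EV(C) = 0.2 × 48000 + 0.5 × 143000 + 0.3 × 147000 = 9600 + 71500 + 44100 = 125200
Overall = 0.7 × 96760 + 0.1 × 103700 + 0.2 × 125200 = 67732 + 10370 + 25040 = 103142

$103,142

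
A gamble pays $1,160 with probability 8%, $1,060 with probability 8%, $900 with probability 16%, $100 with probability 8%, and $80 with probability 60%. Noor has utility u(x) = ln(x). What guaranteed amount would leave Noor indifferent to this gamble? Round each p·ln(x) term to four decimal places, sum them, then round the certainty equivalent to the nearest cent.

$182.69

E[u] = 0.08·ln(1160) + 0.08·ln(1060) + 0.16·ln(900) + 0.08·ln(100) + 0.6·ln(80) = 0.5645 + 0.5573 + 1.0884 + 0.3684 + 2.6292 = 5.2078
CE = e^5.2078 ≈ 182.69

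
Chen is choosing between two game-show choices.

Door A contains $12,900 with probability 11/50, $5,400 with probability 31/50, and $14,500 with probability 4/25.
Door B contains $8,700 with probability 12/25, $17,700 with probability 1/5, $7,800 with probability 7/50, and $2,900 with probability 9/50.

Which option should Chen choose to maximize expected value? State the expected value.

Door B ($9,330)

Door A = 11/50 × 12900 + 31/50 × 5400 + 4/25 × 14500 = 2838 + 3348 + 2320 = 8506
Door B = 12/25 × 8700 + 1/5 × 17700 + 7/50 × 7800 + 9/50 × 2900 = 4176 + 3540 + 1092 + 522 = 9330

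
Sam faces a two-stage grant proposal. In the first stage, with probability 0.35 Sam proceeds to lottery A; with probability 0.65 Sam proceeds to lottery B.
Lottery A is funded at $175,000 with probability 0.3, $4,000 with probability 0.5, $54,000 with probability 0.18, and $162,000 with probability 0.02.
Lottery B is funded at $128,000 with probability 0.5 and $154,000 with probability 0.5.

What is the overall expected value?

EV(A) = 0.3 × 175000 + 0.5 × 4000 + 0.18 × 54000 + 0.02 × 162000 = 52500 + 2000 + 9720 + 3240 = 67460
EV(B) = 0.5 × 128000 + 0.5 × 154000 = 64000 + 77000 = 141000
Overall = 0.35 × 67460 + 0.65 × 141000 = 23611 + 91650 = 115261

$115,261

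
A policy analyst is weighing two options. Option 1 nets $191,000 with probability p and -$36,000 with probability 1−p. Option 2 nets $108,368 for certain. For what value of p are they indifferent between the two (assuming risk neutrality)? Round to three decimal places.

p = 0.636

p·191000 + (1−p)·(-36000) = 108368
227000p − 36000 = 108368
p = (108368 + 36000) / 227000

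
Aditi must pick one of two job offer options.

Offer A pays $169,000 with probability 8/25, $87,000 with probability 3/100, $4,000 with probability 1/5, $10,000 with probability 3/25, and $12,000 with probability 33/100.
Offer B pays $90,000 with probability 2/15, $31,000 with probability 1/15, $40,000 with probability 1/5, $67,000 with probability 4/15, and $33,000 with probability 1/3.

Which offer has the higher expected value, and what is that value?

Offer A ($62,650)

Offer A = 8/25 × 169000 + 3/100 × 87000 + 1/5 × 4000 + 3/25 × 10000 + 33/100 × 12000 = 54080 + 2610 + 800 + 1200 + 3960 = 62650
Offer B = 2/15 × 90000 + 1/15 × 31000 + 1/5 × 40000 + 4/15 × 67000 + 1/3 × 33000 = 12000 + 2066.6667 + 8000 + 17866.6667 + 11000 = 50933.3333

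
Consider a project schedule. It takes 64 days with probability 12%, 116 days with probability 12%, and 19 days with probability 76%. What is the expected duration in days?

36.04 days

EV = 0.12 × 64 + 0.12 × 116 + 0.76 × 19 = 7.68 + 13.92 + 14.44 = 36.04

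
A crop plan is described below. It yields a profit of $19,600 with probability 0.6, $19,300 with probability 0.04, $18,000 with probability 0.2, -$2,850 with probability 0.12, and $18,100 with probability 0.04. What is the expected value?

EV = 0.6 × 19600 + 0.04 × 19300 + 0.2 × 18000 + 0.12 × (-2850) + 0.04 × 18100 = 11760 + 772 + 3600 − 342 + 724 = 16514

$16,514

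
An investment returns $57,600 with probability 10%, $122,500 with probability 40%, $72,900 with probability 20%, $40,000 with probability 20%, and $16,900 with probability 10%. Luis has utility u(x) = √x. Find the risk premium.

E[u] = 0.1·√57600 + 0.4·√122500 + 0.2·√72900 + 0.2·√40000 + 0.1·√16900 = 0.1·240 + 0.4·350 + 0.2·270 + 0.2·200 + 0.1·130 = 271
CE = (271)² = 73441
Risk premium = EV − CE = 79030 − 73441 = 5589

$5,589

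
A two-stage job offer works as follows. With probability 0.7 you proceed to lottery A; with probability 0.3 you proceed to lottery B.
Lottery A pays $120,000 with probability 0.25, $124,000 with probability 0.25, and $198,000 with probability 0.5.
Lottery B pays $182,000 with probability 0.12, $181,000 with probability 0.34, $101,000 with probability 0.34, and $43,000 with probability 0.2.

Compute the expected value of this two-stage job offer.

EV(A) = 0.25 × 120000 + 0.25 × 124000 + 0.5 × 198000 = 30000 + 31000 + 99000 = 160000
EV(B) = 0.12 × 182000 + 0.34 × 181000 + 0.34 × 101000 + 0.2 × 43000 = 21840 + 61540 + 34340 + 8600 = 126320
Overall = 0.7 × 160000 + 0.3 × 126320 = 112000 + 37896 = 149896

$149,896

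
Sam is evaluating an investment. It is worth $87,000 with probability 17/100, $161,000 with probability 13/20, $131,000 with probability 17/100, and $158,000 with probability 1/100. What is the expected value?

$143,290

EV = 17/100 × 87000 + 13/20 × 161000 + 17/100 × 131000 + 1/100 × 158000 = 14790 + 104650 + 22270 + 1580 = 143290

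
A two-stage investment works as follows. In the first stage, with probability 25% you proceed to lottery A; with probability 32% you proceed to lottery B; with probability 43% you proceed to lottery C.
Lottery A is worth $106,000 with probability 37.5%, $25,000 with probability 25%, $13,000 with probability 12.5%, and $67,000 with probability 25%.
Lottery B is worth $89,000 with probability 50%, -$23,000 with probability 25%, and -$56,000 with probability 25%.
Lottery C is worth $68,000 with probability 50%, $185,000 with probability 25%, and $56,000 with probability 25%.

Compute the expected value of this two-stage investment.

EV(A) = 0.375 × 106000 + 0.25 × 25000 + 0.125 × 13000 + 0.25 × 67000 = 39750 + 6250 + 1625 + 16750 = 64375
EV(B) = 0.5 × 89000 + 0.25 × (-23000) + 0.25 × (-56000) = 44500 − 5750 − 14000 = 24750
EV(C) = 0.5 × 68000 + 0.25 × 185000 + 0.25 × 56000 = 34000 + 46250 + 14000 = 94250
Overall = 0.25 × 64375 + 0.32 × 24750 + 0.43 × 94250 = 16093.75 + 7920 + 40527.5 = 64541.25

$64,541.25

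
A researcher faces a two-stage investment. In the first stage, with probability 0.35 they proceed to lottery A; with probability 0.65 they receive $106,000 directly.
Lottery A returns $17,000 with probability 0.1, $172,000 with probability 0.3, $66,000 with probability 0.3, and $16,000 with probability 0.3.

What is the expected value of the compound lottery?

EV(A) = 0.1 × 17000 + 0.3 × 172000 + 0.3 × 66000 + 0.3 × 16000 = 1700 + 51600 + 19800 + 4800 = 77900
Branch B: 106000 (certain)
Overall = 0.35 × 77900 + 0.65 × 106000 = 27265 + 68900 = 96165

$96,165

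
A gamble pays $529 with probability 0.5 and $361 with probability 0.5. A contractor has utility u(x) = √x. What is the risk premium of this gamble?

$4

E[u] = 0.5·√529 + 0.5·√361 = 0.5·23 + 0.5·19 = 21
CE = (21)² = 441
Risk premium = EV − CE = 445 − 441 = 4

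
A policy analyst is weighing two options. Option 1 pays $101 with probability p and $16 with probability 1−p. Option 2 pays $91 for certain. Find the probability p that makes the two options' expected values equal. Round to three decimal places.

p·101 + (1−p)·16 = 91
85p + 16 = 91
p = (91 − 16) / 85

p = 0.882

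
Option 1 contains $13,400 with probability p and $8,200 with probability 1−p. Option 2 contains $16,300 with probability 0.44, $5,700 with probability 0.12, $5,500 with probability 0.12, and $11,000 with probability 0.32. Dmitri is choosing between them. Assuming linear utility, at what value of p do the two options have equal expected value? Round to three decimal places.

EV(Option 2) = 0.44 × 16300 + 0.12 × 5700 + 0.12 × 5500 + 0.32 × 11000 = 7172 + 684 + 660 + 3520 = 12036
p·13400 + (1−p)·8200 = 12036
5200p + 8200 = 12036
p = (12036 − 8200) / 5200

p = 0.738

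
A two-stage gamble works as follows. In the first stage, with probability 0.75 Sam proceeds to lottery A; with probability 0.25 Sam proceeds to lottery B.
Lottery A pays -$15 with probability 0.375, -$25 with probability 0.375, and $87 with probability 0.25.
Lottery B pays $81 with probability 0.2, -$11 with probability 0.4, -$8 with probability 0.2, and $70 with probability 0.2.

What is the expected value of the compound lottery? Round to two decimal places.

$11.11

EV(A) = 0.375 × (-15) + 0.375 × (-25) + 0.25 × 87 = -5.625 − 9.375 + 21.75 = 6.75
EV(B) = 0.2 × 81 + 0.4 × (-11) + 0.2 × (-8) + 0.2 × 70 = 16.2 − 4.4 − 1.6 + 14 = 24.2
Overall = 0.75 × 6.75 + 0.25 × 24.2 = 5.0625 + 6.05 = 11.1125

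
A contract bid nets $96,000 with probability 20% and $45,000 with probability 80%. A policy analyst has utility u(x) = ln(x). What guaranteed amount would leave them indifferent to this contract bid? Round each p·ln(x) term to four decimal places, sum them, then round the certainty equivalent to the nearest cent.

E[u] = 0.2·ln(96000) + 0.8·ln(45000) = 2.2944 + 8.5715 = 10.8659
CE = e^10.8659 ≈ 52360.09

$52,360.09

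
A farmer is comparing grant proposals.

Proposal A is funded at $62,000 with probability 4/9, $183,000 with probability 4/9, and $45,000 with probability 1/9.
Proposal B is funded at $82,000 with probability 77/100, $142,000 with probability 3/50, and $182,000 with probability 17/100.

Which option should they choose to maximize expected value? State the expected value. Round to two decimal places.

Proposal A ($113,888.89)

Proposal A = 4/9 × 62000 + 4/9 × 183000 + 1/9 × 45000 = 27555.5556 + 81333.3333 + 5000 = 113888.8889
Proposal B = 77/100 × 82000 + 3/50 × 142000 + 17/100 × 182000 = 63140 + 8520 + 30940 = 102600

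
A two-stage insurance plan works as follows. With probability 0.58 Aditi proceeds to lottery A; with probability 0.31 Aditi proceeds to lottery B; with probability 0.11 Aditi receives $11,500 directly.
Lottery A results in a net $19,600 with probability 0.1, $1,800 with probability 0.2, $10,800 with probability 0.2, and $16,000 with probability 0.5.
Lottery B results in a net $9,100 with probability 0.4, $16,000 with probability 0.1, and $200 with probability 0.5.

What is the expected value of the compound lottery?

EV(A) = 0.1 × 19600 + 0.2 × 1800 + 0.2 × 10800 + 0.5 × 16000 = 1960 + 360 + 2160 + 8000 = 12480
EV(B) = 0.4 × 9100 + 0.1 × 16000 + 0.5 × 200 = 3640 + 1600 + 100 = 5340
Branch C: 11500 (certain)
Overall = 0.58 × 12480 + 0.31 × 5340 + 0.11 × 11500 = 7238.4 + 1655.4 + 1265 = 10158.8

$10,158.80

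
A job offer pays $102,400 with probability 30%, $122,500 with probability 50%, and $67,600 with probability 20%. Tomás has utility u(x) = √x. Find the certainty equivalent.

$104,329

E[u] = 0.3·√102400 + 0.5·√122500 + 0.2·√67600 = 0.3·320 + 0.5·350 + 0.2·260 = 323
CE = (323)² = 104329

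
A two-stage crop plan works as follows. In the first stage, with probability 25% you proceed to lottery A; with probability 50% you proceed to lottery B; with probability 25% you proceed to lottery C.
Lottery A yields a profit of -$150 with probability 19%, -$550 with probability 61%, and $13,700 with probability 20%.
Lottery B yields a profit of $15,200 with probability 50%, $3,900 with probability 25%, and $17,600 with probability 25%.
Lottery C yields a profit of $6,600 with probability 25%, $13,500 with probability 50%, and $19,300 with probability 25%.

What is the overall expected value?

$10,387.75

EV(A) = 0.19 × (-150) + 0.61 × (-550) + 0.2 × 13700 = -28.5 − 335.5 + 2740 = 2376
EV(B) = 0.5 × 15200 + 0.25 × 3900 + 0.25 × 17600 = 7600 + 975 + 4400 = 12975
EV(C) = 0.25 × 6600 + 0.5 × 13500 + 0.25 × 19300 = 1650 + 6750 + 4825 = 13225
Overall = 0.25 × 2376 + 0.5 × 12975 + 0.25 × 13225 = 594 + 6487.5 + 3306.25 = 10387.75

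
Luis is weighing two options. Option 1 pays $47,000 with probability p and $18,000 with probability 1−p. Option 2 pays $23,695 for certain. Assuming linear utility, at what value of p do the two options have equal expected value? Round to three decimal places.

p = 0.196

p·47000 + (1−p)·18000 = 23695
29000p + 18000 = 23695
p = (23695 − 18000) / 29000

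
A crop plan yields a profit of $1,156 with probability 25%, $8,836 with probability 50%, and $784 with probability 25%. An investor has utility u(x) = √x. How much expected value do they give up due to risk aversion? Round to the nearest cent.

$996.75

E[u] = 0.25·√1156 + 0.5·√8836 + 0.25·√784 = 0.25·34 + 0.5·94 + 0.25·28 = 62.5
CE = (62.5)² = 3906.25
Risk premium = EV − CE = 4903 − 3906.25 = 996.75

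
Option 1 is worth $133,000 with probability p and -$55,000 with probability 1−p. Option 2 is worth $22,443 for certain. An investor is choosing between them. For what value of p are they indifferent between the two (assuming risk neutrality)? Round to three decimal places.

p = 0.412

p·133000 + (1−p)·(-55000) = 22443
188000p − 55000 = 22443
p = (22443 + 55000) / 188000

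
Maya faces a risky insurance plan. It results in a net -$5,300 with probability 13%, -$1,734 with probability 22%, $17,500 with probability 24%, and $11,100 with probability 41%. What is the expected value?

$7,680.52

EV = 0.13 × (-5300) + 0.22 × (-1734) + 0.24 × 17500 + 0.41 × 11100 = -689 − 381.48 + 4200 + 4551 = 7680.52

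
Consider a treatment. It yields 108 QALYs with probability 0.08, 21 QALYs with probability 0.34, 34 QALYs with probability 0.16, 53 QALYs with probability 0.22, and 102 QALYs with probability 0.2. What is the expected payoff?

53.28 QALYs

EV = 0.08 × 108 + 0.34 × 21 + 0.16 × 34 + 0.22 × 53 + 0.2 × 102 = 8.64 + 7.14 + 5.44 + 11.66 + 20.4 = 53.28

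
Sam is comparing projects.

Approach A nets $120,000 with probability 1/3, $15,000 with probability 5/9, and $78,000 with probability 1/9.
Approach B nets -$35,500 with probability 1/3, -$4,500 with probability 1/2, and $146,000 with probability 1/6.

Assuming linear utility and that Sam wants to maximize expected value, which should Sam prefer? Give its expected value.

Approach A ($57,000)

Approach A = 1/3 × 120000 + 5/9 × 15000 + 1/9 × 78000 = 40000 + 8333.3333 + 8666.6667 = 57000
Approach B = 1/3 × (-35500) + 1/2 × (-4500) + 1/6 × 146000 = -11833.3333 − 2250 + 24333.3333 = 10250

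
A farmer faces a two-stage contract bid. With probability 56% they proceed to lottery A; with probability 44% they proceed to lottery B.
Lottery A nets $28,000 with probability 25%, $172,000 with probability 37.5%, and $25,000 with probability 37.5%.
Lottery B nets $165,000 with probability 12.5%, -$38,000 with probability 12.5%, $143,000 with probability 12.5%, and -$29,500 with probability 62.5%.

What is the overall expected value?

$52,027.50

EV(A) = 0.25 × 28000 + 0.375 × 172000 + 0.375 × 25000 = 7000 + 64500 + 9375 = 80875
EV(B) = 0.125 × 165000 + 0.125 × (-38000) + 0.125 × 143000 + 0.625 × (-29500) = 20625 − 4750 + 17875 − 18437.5 = 15312.5
Overall = 0.56 × 80875 + 0.44 × 15312.5 = 45290 + 6737.5 = 52027.5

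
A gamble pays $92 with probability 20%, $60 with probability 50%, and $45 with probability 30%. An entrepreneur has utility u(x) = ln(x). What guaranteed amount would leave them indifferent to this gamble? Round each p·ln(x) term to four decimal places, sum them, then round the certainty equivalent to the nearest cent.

$59.96

E[u] = 0.2·ln(92) + 0.5·ln(60) + 0.3·ln(45) = 0.9044 + 2.0472 + 1.1420 = 4.0936
CE = e^4.0936 ≈ 59.96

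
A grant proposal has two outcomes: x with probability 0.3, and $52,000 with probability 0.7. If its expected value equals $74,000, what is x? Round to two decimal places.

0.3·x + 0.7·52000 = 74000
0.3·x = 74000 − 36400 = 37600
x = 37600 / 0.3 = 125333.3333

x = $125,333.33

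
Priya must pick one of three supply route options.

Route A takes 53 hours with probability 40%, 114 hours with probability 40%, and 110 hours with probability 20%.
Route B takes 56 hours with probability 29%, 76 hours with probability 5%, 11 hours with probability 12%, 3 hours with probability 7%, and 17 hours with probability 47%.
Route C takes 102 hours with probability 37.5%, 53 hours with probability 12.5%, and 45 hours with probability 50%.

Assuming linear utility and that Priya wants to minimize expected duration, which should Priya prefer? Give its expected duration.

Route B (29.56 hours)

Route A = 0.4 × 53 + 0.4 × 114 + 0.2 × 110 = 21.2 + 45.6 + 22 = 88.8
Route B = 0.29 × 56 + 0.05 × 76 + 0.12 × 11 + 0.07 × 3 + 0.47 × 17 = 16.24 + 3.8 + 1.32 + 0.21 + 7.99 = 29.56
Route C = 0.375 × 102 + 0.125 × 53 + 0.5 × 45 = 38.25 + 6.625 + 22.5 = 67.375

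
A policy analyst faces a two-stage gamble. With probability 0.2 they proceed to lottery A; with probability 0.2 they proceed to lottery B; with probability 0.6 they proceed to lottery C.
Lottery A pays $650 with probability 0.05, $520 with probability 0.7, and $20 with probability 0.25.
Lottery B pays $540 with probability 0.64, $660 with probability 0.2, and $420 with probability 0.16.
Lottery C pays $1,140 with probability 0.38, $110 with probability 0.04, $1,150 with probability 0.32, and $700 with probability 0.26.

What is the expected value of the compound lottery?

$781.82

EV(A) = 0.05 × 650 + 0.7 × 520 + 0.25 × 20 = 32.5 + 364 + 5 = 401.5
EV(B) = 0.64 × 540 + 0.2 × 660 + 0.16 × 420 = 345.6 + 132 + 67.2 = 544.8
EV(C) = 0.38 × 1140 + 0.04 × 110 + 0.32 × 1150 + 0.26 × 700 = 433.2 + 4.4 + 368 + 182 = 987.6
Overall = 0.2 × 401.5 + 0.2 × 544.8 + 0.6 × 987.6 = 80.3 + 108.96 + 592.56 = 781.82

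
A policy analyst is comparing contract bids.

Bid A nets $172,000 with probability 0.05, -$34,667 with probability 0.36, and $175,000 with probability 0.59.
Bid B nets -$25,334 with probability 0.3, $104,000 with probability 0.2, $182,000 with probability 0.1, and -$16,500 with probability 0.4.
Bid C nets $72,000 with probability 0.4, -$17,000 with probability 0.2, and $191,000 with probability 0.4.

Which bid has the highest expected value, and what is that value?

Bid A = 0.05 × 172000 + 0.36 × (-34667) + 0.59 × 175000 = 8600 − 12480.12 + 103250 = 99369.88
Bid B = 0.3 × (-25334) + 0.2 × 104000 + 0.1 × 182000 + 0.4 × (-16500) = -7600.2 + 20800 + 18200 − 6600 = 24799.8
Bid C = 0.4 × 72000 + 0.2 × (-17000) + 0.4 × 191000 = 28800 − 3400 + 76400 = 101800

Bid C ($101,800)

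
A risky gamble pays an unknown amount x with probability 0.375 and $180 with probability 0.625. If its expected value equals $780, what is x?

x = $1,780

0.375·x + 0.625·180 = 780
0.375·x = 780 − 112.5 = 667.5
x = 667.5 / 0.375 = 1780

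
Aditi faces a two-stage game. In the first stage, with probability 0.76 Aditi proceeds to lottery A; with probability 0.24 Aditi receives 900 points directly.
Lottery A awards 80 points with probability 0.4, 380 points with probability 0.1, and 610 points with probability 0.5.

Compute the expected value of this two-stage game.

501 points

EV(A) = 0.4 × 80 + 0.1 × 380 + 0.5 × 610 = 32 + 38 + 305 = 375
Branch B: 900 (certain)
Overall = 0.76 × 375 + 0.24 × 900 = 285 + 216 = 501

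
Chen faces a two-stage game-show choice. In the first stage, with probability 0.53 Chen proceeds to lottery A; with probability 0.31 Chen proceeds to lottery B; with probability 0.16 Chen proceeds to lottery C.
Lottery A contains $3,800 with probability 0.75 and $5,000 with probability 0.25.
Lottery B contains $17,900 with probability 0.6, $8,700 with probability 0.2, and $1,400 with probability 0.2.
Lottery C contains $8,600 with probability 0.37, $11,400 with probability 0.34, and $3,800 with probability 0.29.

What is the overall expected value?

$7,434.20

EV(A) = 0.75 × 3800 + 0.25 × 5000 = 2850 + 1250 = 4100
EV(B) = 0.6 × 17900 + 0.2 × 8700 + 0.2 × 1400 = 10740 + 1740 + 280 = 12760
EV(C) = 0.37 × 8600 + 0.34 × 11400 + 0.29 × 3800 = 3182 + 3876 + 1102 = 8160
Overall = 0.53 × 4100 + 0.31 × 12760 + 0.16 × 8160 = 2173 + 3955.6 + 1305.6 = 7434.2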